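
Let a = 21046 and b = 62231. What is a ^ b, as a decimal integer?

41249

21046 = 0101001000110110
62231 = 1111001100010111
XOR → 1010000100100001 = 41249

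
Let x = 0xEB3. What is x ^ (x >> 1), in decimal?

x = 111010110011 = 3763
x>>1 = 011101011001
XOR  = 100111101010 = 2538
(x ^ (x >> 1) gives the standard binary-reflected Gray code of x.)

2538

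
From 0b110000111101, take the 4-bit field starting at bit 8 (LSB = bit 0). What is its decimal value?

v = 110000111101
Shift right by 8: 1100
Mask low 4 bits: 1100 = 12

12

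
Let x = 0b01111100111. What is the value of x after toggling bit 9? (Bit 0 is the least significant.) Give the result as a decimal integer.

x = 01111100111
bit 9 is currently 1; toggle it via x ^ (1 << 9) = x ^ 512
→ 00111100111 = 487

487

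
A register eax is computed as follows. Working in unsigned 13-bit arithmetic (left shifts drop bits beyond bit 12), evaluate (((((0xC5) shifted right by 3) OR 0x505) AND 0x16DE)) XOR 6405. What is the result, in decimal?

7449

0xC5 = 0000011000101
→ shifted right by 3 → 0000000011000 = 24
0x505 = 0010100000101
→ OR → 0010100011101 = 1309
0x16DE = 1011011011110
→ AND → 0010000011100 = 1052
6405 = 1100100000101
→ XOR → 1110100011001 = 7449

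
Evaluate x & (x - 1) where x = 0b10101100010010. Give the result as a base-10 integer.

x = 10101100010010 = 11026
x - 1 = 10101100010001
AND   = 10101100010000 = 11024
(x & (x - 1) clears the lowest set bit of x.)

11024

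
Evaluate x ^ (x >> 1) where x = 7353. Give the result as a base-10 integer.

4837

x = 1110010111001 = 7353
x>>1 = 0111001011100
XOR  = 1001011100101 = 4837
(x ^ (x >> 1) gives the standard binary-reflected Gray code of x.)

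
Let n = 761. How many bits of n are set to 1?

761 = 1011111001
Count the 1s: 1 + 1 + 1 + 1 + 1 + 1 + 1 = 7

7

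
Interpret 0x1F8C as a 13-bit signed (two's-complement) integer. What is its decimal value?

pattern = 1111110001100 (MSB is 1 ⇒ negative)
Invert: 0000001110011, add 1 → 0000001110100 = 116, so the value is -116.
(Equivalently: 8076 - 2^13 = 8076 - 8192 = -116.)

-116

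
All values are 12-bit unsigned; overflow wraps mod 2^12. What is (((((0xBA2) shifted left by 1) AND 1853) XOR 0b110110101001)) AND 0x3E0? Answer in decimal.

672

0xBA2 = 101110100010
→ shifted left by 1 (mod 2^12) → 011101000100 = 1860
1853 = 011100111101
→ AND → 011100000100 = 1796
0b110110101001 = 110110101001
→ XOR → 101010101101 = 2733
0x3E0 = 001111100000
→ AND → 001010100000 = 672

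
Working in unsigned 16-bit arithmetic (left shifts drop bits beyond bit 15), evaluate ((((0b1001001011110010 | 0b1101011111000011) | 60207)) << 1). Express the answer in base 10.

0b1001001011110010 = 1001001011110010
0b1101011111000011 = 1101011111000011
→ | → 1101011111110011 = 55283
60207 = 1110101100101111
→ | → 1111111111111111 = 65535
→ << 1 (mod 2^16) → 1111111111111110 = 65534

65534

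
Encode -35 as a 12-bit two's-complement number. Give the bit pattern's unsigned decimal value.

35 in 12 bits: 000000100011
Invert: 111111011100
Add 1:  111111011101 = 4061
(Check: 2^12 - 35 = 4096 - 35 = 4061.)

4061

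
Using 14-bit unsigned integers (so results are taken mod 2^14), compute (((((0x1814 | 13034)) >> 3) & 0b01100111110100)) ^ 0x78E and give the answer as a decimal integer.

0x1814 = 01100000010100
13034 = 11001011101010
→ | → 11101011111110 = 15102
→ >> 3 → 00011101011111 = 1887
0b01100111110100 = 01100111110100
→ & → 00000101010100 = 340
0x78E = 00011110001110
→ ^ → 00011011011010 = 1754

1754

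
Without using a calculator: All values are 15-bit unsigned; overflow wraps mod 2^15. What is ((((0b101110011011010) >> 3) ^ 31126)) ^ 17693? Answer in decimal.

0b101110011011010 = 101110011011010
→ >> 3 → 000101110011011 = 2971
31126 = 111100110010110
→ ^ → 111001000001101 = 29197
17693 = 100010100011101
→ ^ → 011011100010000 = 14096

14096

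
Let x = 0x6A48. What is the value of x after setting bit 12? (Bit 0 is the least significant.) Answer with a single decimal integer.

31304

x = 110101001001000
bit 12 is currently 0; set it via x | (1 << 12) = x | 4096
→ 111101001001000 = 31304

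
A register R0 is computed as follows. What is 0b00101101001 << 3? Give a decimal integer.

2888

x = 000101101001
shift left by 3 → 101101001000 = 2888
(equivalently, 361 × 2^3 = 361 × 8)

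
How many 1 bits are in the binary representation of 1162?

4

1162 = 10010001010
Count the 1s: 1 + 1 + 1 + 1 = 4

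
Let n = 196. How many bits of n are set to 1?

3

196 = 11000100
Count the 1s: 1 + 1 + 1 = 3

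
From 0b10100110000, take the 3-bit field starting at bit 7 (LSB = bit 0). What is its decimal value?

2

v = 10100110000
Shift right by 7: 1010
Mask low 3 bits: 010 = 2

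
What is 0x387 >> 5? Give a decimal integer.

0x387 = 1110000111
shift right by 5 → 0000011100 = 28
(equivalently, floor(903 / 32))

28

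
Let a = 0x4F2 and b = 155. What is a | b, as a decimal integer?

1275

0x4F2 = 10011110010
155 = 00010011011
 OR → 10011111011 = 1275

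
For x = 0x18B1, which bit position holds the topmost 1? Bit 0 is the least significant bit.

12

0x18B1 = 1100010110001
The topmost 1 is at position 12 (since 2^12 = 4096 ≤ 6321 < 8192).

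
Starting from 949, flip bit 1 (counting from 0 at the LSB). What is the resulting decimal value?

951

x = 1110110101
bit 1 is currently 0; toggle it via x ^ (1 << 1) = x ^ 2
→ 1110110111 = 951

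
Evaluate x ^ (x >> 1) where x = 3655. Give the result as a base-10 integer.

2404

x = 111001000111 = 3655
x>>1 = 011100100011
XOR  = 100101100100 = 2404
(x ^ (x >> 1) gives the standard binary-reflected Gray code of x.)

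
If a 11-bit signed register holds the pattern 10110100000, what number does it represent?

-608

pattern = 10110100000 (MSB is 1 ⇒ negative)
Invert: 01001011111, add 1 → 01001100000 = 608, so the value is -608.
(Equivalently: 1440 - 2^11 = 1440 - 2048 = -608.)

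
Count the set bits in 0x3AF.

0x3AF = 1110101111
Count the 1s: 1 + 1 + 1 + 1 + 1 + 1 + 1 + 1 = 8

8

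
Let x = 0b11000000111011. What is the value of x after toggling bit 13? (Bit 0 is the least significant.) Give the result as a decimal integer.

x = 11000000111011
bit 13 is currently 1; toggle it via x ^ (1 << 13) = x ^ 8192
→ 01000000111011 = 4155

4155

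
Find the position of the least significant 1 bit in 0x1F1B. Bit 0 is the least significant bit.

0x1F1B = 1111100011011
Trailing zeros: 0, so the lowest set bit is bit 0 (value 1).

0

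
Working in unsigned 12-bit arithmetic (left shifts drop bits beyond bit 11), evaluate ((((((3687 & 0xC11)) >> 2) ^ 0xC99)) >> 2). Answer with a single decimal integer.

3687 = 111001100111
0xC11 = 110000010001
→ & → 110000000001 = 3073
→ >> 2 → 001100000000 = 768
0xC99 = 110010011001
→ ^ → 111110011001 = 3993
→ >> 2 → 001111100110 = 998

998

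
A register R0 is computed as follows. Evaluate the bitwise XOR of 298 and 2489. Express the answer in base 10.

298 = 000100101010
2489 = 100110111001
XOR → 100010010011 = 2195

2195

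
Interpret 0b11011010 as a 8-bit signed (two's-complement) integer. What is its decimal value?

-38

pattern = 11011010 (MSB is 1 ⇒ negative)
Invert: 00100101, add 1 → 00100110 = 38, so the value is -38.
(Equivalently: 218 - 2^8 = 218 - 256 = -38.)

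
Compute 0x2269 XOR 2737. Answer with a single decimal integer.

10456

0x2269 = 10001001101001
2737 = 00101010110001
XOR → 10100011011000 = 10456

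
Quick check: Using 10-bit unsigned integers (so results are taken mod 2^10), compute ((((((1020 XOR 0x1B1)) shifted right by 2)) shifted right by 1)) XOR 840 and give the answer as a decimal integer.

769

1020 = 1111111100
0x1B1 = 0110110001
→ XOR → 1001001101 = 589
→ shifted right by 2 → 0010010011 = 147
→ shifted right by 1 → 0001001001 = 73
840 = 1101001000
→ XOR → 1100000001 = 769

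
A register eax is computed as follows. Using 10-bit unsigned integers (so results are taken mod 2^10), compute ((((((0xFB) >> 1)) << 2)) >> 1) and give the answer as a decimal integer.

0xFB = 0011111011
→ >> 1 → 0001111101 = 125
→ << 2 (mod 2^10) → 0111110100 = 500
→ >> 1 → 0011111010 = 250

250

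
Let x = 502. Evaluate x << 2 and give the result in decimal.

2008

502 = 00111110110
shift left by 2 → 11111011000 = 2008
(equivalently, 502 × 2^2 = 502 × 4)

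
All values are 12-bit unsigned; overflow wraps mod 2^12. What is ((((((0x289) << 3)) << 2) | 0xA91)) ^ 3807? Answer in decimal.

1390

0x289 = 001010001001
→ << 3 (mod 2^12) → 010001001000 = 1096
→ << 2 (mod 2^12) → 000100100000 = 288
0xA91 = 101010010001
→ | → 101110110001 = 2993
3807 = 111011011111
→ ^ → 010101101110 = 1390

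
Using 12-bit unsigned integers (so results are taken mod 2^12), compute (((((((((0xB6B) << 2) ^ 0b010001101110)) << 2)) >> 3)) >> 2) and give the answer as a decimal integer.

56

0xB6B = 101101101011
→ << 2 (mod 2^12) → 110110101100 = 3500
0b010001101110 = 010001101110
→ ^ → 100111000010 = 2498
→ << 2 (mod 2^12) → 011100001000 = 1800
→ >> 3 → 000011100001 = 225
→ >> 2 → 000000111000 = 56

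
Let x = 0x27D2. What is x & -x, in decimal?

2

x = 10011111010010 = 10194
-x (two's complement) = …01100000101110
AND   = 00000000000010 = 2
(x & -x isolates the lowest set bit of x.)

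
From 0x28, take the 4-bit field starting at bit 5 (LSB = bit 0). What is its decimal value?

v = 0000000101000
Shift right by 5: 00000001
Mask low 4 bits: 0001 = 1

1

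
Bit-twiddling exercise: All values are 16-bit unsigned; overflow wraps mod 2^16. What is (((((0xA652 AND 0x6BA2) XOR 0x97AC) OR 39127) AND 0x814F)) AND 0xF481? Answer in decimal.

0xA652 = 1010011001010010
0x6BA2 = 0110101110100010
→ AND → 0010001000000010 = 8706
0x97AC = 1001011110101100
→ XOR → 1011010110101110 = 46510
39127 = 1001100011010111
→ OR → 1011110111111111 = 48639
0x814F = 1000000101001111
→ AND → 1000000101001111 = 33103
0xF481 = 1111010010000001
→ AND → 1000000000000001 = 32769

32769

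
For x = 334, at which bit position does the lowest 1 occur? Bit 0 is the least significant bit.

1

334 = 101001110
Trailing zeros: 1, so the lowest set bit is bit 1 (value 2).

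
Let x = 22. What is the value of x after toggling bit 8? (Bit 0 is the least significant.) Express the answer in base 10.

x = 00000010110
bit 8 is currently 0; toggle it via x ^ (1 << 8) = x ^ 256
→ 00100010110 = 278

278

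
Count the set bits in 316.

5

316 = 100111100
Count the 1s: 1 + 1 + 1 + 1 + 1 = 5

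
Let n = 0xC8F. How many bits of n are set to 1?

0xC8F = 110010001111
Count the 1s: 1 + 1 + 1 + 1 + 1 + 1 + 1 = 7

7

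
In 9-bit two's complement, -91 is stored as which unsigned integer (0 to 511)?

421

91 in 9 bits: 001011011
Invert: 110100100
Add 1:  110100101 = 421
(Check: 2^9 - 91 = 512 - 91 = 421.)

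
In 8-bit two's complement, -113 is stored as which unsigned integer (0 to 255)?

113 in 8 bits: 01110001
Invert: 10001110
Add 1:  10001111 = 143
(Check: 2^8 - 113 = 256 - 113 = 143.)

143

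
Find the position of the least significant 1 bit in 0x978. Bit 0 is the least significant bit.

3

0x978 = 100101111000
Trailing zeros: 3, so the lowest set bit is bit 3 (value 8).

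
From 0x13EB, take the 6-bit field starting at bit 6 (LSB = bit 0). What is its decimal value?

v = 001001111101011
Shift right by 6: 001001111
Mask low 6 bits: 001111 = 15

15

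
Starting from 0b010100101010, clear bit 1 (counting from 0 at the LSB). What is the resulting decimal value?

1320

x = 010100101010
bit 1 is currently 1; clear it via x & ~(1 << 1) = x & ~2
→ 010100101000 = 1320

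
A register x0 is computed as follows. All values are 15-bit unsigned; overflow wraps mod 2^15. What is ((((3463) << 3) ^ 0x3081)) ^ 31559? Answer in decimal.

3463 = 000110110000111
→ << 3 (mod 2^15) → 110110000111000 = 27704
0x3081 = 011000010000001
→ ^ → 101110010111001 = 23737
31559 = 111101101000111
→ ^ → 010011111111110 = 10238

10238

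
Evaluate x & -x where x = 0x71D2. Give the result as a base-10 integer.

2

x = 111000111010010 = 29138
-x (two's complement) = …000111000101110
AND   = 000000000000010 = 2
(x & -x isolates the lowest set bit of x.)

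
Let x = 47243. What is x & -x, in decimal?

1

x = 1011100010001011 = 47243
-x (two's complement) = …0100011101110101
AND   = 0000000000000001 = 1
(x & -x isolates the lowest set bit of x.)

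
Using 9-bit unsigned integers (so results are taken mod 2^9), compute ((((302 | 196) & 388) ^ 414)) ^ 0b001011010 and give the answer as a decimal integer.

64

302 = 100101110
196 = 011000100
→ | → 111101110 = 494
388 = 110000100
→ & → 110000100 = 388
414 = 110011110
→ ^ → 000011010 = 26
0b001011010 = 001011010
→ ^ → 001000000 = 64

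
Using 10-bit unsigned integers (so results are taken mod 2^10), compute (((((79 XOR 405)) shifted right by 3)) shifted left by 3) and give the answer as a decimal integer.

472

79 = 0001001111
405 = 0110010101
→ XOR → 0111011010 = 474
→ shifted right by 3 → 0000111011 = 59
→ shifted left by 3 (mod 2^10) → 0111011000 = 472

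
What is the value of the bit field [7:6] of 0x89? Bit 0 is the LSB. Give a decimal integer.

v = 0010001001
Shift right by 6: 0010
Mask low 2 bits: 10 = 2

2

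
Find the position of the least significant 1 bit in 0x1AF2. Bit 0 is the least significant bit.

0x1AF2 = 1101011110010
Trailing zeros: 1, so the lowest set bit is bit 1 (value 2).

1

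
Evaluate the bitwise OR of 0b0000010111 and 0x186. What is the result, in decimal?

407

a = 000010111
0x186 = 110000110
 OR → 110010111 = 407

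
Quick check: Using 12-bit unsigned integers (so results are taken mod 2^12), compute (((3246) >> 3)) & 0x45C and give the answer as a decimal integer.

20

3246 = 110010101110
→ >> 3 → 000110010101 = 405
0x45C = 010001011100
→ & → 000000010100 = 20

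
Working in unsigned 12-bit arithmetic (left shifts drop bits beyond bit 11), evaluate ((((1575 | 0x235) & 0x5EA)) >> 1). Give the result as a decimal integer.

529

1575 = 011000100111
0x235 = 001000110101
→ | → 011000110111 = 1591
0x5EA = 010111101010
→ & → 010000100010 = 1058
→ >> 1 → 001000010001 = 529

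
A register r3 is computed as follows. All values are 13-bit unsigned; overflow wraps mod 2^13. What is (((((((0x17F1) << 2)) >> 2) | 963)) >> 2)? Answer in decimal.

508

0x17F1 = 1011111110001
→ << 2 (mod 2^13) → 1111111000100 = 8132
→ >> 2 → 0011111110001 = 2033
963 = 0001111000011
→ | → 0011111110011 = 2035
→ >> 2 → 0000111111100 = 508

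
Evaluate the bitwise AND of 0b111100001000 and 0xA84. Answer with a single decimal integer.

2560

a = 111100001000
0xA84 = 101010000100
AND → 101000000000 = 2560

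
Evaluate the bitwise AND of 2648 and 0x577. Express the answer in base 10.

80

2648 = 101001011000
0x577 = 010101110111
AND → 000001010000 = 80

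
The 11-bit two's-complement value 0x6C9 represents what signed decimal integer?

pattern = 11011001001 (MSB is 1 ⇒ negative)
Invert: 00100110110, add 1 → 00100110111 = 311, so the value is -311.
(Equivalently: 1737 - 2^11 = 1737 - 2048 = -311.)

-311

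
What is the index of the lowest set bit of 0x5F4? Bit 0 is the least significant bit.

2

0x5F4 = 10111110100
Trailing zeros: 2, so the lowest set bit is bit 2 (value 4).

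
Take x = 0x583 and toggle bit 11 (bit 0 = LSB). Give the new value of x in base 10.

x = 0010110000011
bit 11 is currently 0; toggle it via x ^ (1 << 11) = x ^ 2048
→ 0110110000011 = 3459

3459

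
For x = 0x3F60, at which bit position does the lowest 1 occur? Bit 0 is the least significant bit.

5

0x3F60 = 11111101100000
Trailing zeros: 5, so the lowest set bit is bit 5 (value 32).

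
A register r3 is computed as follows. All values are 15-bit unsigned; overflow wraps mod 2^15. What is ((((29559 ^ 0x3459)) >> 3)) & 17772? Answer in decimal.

100

29559 = 111001101110111
0x3459 = 011010001011001
→ ^ → 100011100101110 = 18222
→ >> 3 → 000100011100101 = 2277
17772 = 100010101101100
→ & → 000000001100100 = 100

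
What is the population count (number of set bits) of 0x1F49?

8

0x1F49 = 1111101001001
Count the 1s: 1 + 1 + 1 + 1 + 1 + 1 + 1 + 1 = 8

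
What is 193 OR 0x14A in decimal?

193 = 011000001
0x14A = 101001010
 OR → 111001011 = 459

459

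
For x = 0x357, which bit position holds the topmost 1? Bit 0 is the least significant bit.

0x357 = 1101010111
The topmost 1 is at position 9 (since 2^9 = 512 ≤ 855 < 1024).

9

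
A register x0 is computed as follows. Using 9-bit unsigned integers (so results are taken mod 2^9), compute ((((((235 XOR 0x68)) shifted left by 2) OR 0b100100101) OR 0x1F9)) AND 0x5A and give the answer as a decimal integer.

88

235 = 011101011
0x68 = 001101000
→ XOR → 010000011 = 131
→ shifted left by 2 (mod 2^9) → 000001100 = 12
0b100100101 = 100100101
→ OR → 100101101 = 301
0x1F9 = 111111001
→ OR → 111111101 = 509
0x5A = 001011010
→ AND → 001011000 = 88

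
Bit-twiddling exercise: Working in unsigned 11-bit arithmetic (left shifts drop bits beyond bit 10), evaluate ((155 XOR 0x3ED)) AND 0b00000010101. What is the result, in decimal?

20

155 = 00010011011
0x3ED = 01111101101
→ XOR → 01101110110 = 886
0b00000010101 = 00000010101
→ AND → 00000010100 = 20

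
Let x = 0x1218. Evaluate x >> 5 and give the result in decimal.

144

0x1218 = 1001000011000
shift right by 5 → 0000010010000 = 144
(equivalently, floor(4632 / 32))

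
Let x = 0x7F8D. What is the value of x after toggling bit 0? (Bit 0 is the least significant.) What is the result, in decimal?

32652

x = 0111111110001101
bit 0 is currently 1; toggle it via x ^ (1 << 0) = x ^ 1
→ 0111111110001100 = 32652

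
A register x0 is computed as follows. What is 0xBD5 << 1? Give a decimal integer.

0xBD5 = 0101111010101
shift left by 1 → 1011110101010 = 6058
(equivalently, 3029 × 2^1 = 3029 × 2)

6058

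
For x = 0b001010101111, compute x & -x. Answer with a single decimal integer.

x = 1010101111 = 687
-x (two's complement) = …0101010001
AND   = 0000000001 = 1
(x & -x isolates the lowest set bit of x.)

1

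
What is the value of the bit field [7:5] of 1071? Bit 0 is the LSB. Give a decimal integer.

v = 10000101111
Shift right by 5: 100001
Mask low 3 bits: 001 = 1

1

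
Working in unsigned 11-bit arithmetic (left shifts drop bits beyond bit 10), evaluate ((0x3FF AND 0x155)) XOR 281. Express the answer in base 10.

0x3FF = 01111111111
0x155 = 00101010101
→ AND → 00101010101 = 341
281 = 00100011001
→ XOR → 00001001100 = 76

76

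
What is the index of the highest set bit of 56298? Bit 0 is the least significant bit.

56298 = 1101101111101010
The topmost 1 is at position 15 (since 2^15 = 32768 ≤ 56298 < 65536).

15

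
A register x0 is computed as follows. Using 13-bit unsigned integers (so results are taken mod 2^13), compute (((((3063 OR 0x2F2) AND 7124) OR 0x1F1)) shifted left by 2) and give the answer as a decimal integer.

3063 = 0101111110111
0x2F2 = 0001011110010
→ OR → 0101111110111 = 3063
7124 = 1101111010100
→ AND → 0101111010100 = 3028
0x1F1 = 0000111110001
→ OR → 0101111110101 = 3061
→ shifted left by 2 (mod 2^13) → 0111111010100 = 4052

4052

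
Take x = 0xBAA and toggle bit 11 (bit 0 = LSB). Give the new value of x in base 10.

x = 101110101010
bit 11 is currently 1; toggle it via x ^ (1 << 11) = x ^ 2048
→ 001110101010 = 938

938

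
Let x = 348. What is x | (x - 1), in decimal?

351

x = 101011100 = 348
x - 1 = 101011011
OR    = 101011111 = 351
(x | (x - 1) sets all bits below the lowest set bit.)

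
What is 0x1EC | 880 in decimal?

1020

0x1EC = 0111101100
880 = 1101110000
 OR → 1111111100 = 1020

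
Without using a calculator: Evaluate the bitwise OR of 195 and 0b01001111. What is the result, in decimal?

207

195 = 11000011
b = 01001111
 OR → 11001111 = 207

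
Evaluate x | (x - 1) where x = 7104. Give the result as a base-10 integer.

7167

x = 1101111000000 = 7104
x - 1 = 1101110111111
OR    = 1101111111111 = 7167
(x | (x - 1) sets all bits below the lowest set bit.)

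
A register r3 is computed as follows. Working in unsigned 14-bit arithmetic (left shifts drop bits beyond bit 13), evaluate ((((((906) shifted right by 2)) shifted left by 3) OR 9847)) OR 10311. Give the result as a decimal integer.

906 = 00001110001010
→ shifted right by 2 → 00000011100010 = 226
→ shifted left by 3 (mod 2^14) → 00011100010000 = 1808
9847 = 10011001110111
→ OR → 10011101110111 = 10103
10311 = 10100001000111
→ OR → 10111101110111 = 12151

12151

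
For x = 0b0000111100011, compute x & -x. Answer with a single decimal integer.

x = 111100011 = 483
-x (two's complement) = …000011101
AND   = 000000001 = 1
(x & -x isolates the lowest set bit of x.)

1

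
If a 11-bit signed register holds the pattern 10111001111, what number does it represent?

pattern = 10111001111 (MSB is 1 ⇒ negative)
Invert: 01000110000, add 1 → 01000110001 = 561, so the value is -561.
(Equivalently: 1487 - 2^11 = 1487 - 2048 = -561.)

-561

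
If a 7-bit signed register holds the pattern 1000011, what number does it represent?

-61

pattern = 1000011 (MSB is 1 ⇒ negative)
Invert: 0111100, add 1 → 0111101 = 61, so the value is -61.
(Equivalently: 67 - 2^7 = 67 - 128 = -61.)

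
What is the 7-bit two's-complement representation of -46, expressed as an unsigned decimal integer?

82

46 in 7 bits: 0101110
Invert: 1010001
Add 1:  1010010 = 82
(Check: 2^7 - 46 = 128 - 46 = 82.)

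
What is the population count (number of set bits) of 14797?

14797 = 11100111001101
Count the 1s: 1 + 1 + 1 + 1 + 1 + 1 + 1 + 1 + 1 = 9

9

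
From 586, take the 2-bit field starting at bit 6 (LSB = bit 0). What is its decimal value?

1

v = 1001001010
Shift right by 6: 1001
Mask low 2 bits: 01 = 1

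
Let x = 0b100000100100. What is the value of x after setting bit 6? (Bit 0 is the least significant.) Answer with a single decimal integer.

2148

x = 100000100100
bit 6 is currently 0; set it via x | (1 << 6) = x | 64
→ 100001100100 = 2148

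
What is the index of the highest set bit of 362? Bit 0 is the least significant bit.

8

362 = 101101010
The topmost 1 is at position 8 (since 2^8 = 256 ≤ 362 < 512).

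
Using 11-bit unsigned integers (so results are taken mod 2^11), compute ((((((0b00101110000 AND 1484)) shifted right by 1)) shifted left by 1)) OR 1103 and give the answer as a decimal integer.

1359

0b00101110000 = 00101110000
1484 = 10111001100
→ AND → 00101000000 = 320
→ shifted right by 1 → 00010100000 = 160
→ shifted left by 1 (mod 2^11) → 00101000000 = 320
1103 = 10001001111
→ OR → 10101001111 = 1359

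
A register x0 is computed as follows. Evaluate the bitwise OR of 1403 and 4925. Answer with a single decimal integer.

6015

1403 = 0010101111011
4925 = 1001100111101
 OR → 1011101111111 = 6015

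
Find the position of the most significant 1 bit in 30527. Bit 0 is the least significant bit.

14

30527 = 111011100111111
The topmost 1 is at position 14 (since 2^14 = 16384 ≤ 30527 < 32768).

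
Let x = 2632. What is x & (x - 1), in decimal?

2624

x = 101001001000 = 2632
x - 1 = 101001000111
AND   = 101001000000 = 2624
(x & (x - 1) clears the lowest set bit of x.)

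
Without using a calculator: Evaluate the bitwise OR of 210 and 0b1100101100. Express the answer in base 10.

210 = 0011010010
b = 1100101100
 OR → 1111111110 = 1022

1022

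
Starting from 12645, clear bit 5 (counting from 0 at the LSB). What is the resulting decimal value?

x = 11000101100101
bit 5 is currently 1; clear it via x & ~(1 << 5) = x & ~32
→ 11000101000101 = 12613

12613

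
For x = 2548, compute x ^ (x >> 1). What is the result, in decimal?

3342

x = 100111110100 = 2548
x>>1 = 010011111010
XOR  = 110100001110 = 3342
(x ^ (x >> 1) gives the standard binary-reflected Gray code of x.)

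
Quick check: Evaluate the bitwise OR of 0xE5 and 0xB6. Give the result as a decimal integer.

247

0xE5 = 11100101
0xB6 = 10110110
 OR → 11110111 = 247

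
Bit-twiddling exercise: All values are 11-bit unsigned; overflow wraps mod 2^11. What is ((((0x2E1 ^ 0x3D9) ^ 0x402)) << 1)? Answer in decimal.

0x2E1 = 01011100001
0x3D9 = 01111011001
→ ^ → 00100111000 = 312
0x402 = 10000000010
→ ^ → 10100111010 = 1338
→ << 1 (mod 2^11) → 01001110100 = 628

628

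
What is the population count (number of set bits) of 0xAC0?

0xAC0 = 101011000000
Count the 1s: 1 + 1 + 1 + 1 = 4

4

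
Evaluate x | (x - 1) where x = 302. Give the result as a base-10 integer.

303

x = 100101110 = 302
x - 1 = 100101101
OR    = 100101111 = 303
(x | (x - 1) sets all bits below the lowest set bit.)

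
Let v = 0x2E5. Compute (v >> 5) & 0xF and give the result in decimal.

v = 1011100101
Shift right by 5: 10111
Mask low 4 bits: 0111 = 7

7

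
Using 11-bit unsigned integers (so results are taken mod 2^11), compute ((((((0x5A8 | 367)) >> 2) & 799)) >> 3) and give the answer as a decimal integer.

0x5A8 = 10110101000
367 = 00101101111
→ | → 10111101111 = 1519
→ >> 2 → 00101111011 = 379
799 = 01100011111
→ & → 00100011011 = 283
→ >> 3 → 00000100011 = 35

35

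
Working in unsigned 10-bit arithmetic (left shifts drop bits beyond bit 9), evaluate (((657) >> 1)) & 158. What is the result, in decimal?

8

657 = 1010010001
→ >> 1 → 0101001000 = 328
158 = 0010011110
→ & → 0000001000 = 8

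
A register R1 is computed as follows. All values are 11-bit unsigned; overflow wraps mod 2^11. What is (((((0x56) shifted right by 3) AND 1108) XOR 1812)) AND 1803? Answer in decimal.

0x56 = 00001010110
→ shifted right by 3 → 00000001010 = 10
1108 = 10001010100
→ AND → 00000000000 = 0
1812 = 11100010100
→ XOR → 11100010100 = 1812
1803 = 11100001011
→ AND → 11100000000 = 1792

1792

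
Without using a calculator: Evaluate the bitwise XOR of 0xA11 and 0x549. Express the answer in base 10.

0xA11 = 101000010001
0x549 = 010101001001
XOR → 111101011000 = 3928

3928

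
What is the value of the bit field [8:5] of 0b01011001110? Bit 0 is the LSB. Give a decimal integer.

6

v = 01011001110
Shift right by 5: 010110
Mask low 4 bits: 0110 = 6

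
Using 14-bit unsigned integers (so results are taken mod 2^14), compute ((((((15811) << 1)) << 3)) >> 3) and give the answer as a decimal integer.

902

15811 = 11110111000011
→ << 1 (mod 2^14) → 11101110000110 = 15238
→ << 3 (mod 2^14) → 01110000110000 = 7216
→ >> 3 → 00001110000110 = 902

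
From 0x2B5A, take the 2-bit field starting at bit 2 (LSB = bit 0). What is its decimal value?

v = 10101101011010
Shift right by 2: 101011010110
Mask low 2 bits: 10 = 2

2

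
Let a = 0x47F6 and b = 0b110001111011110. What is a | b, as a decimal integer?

0x47F6 = 100011111110110
b = 110001111011110
 OR → 110011111111110 = 26622

26622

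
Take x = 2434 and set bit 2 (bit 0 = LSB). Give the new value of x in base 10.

2438

x = 100110000010
bit 2 is currently 0; set it via x | (1 << 2) = x | 4
→ 100110000110 = 2438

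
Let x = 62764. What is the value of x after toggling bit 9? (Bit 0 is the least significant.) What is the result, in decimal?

x = 1111010100101100
bit 9 is currently 0; toggle it via x ^ (1 << 9) = x ^ 512
→ 1111011100101100 = 63276

63276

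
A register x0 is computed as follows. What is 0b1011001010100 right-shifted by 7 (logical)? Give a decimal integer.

44

x = 1011001010100
shift right by 7 → 0000000101100 = 44
(equivalently, floor(5716 / 128))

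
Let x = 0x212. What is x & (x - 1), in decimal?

528

x = 1000010010 = 530
x - 1 = 1000010001
AND   = 1000010000 = 528
(x & (x - 1) clears the lowest set bit of x.)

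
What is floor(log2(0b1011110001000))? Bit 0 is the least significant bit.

12

0b1011110001000 = 1011110001000
The topmost 1 is at position 12 (since 2^12 = 4096 ≤ 6024 < 8192).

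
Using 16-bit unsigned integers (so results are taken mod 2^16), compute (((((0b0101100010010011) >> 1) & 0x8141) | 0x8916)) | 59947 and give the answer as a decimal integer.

0b0101100010010011 = 0101100010010011
→ >> 1 → 0010110001001001 = 11337
0x8141 = 1000000101000001
→ & → 0000000001000001 = 65
0x8916 = 1000100100010110
→ | → 1000100101010111 = 35159
59947 = 1110101000101011
→ | → 1110101101111111 = 60287

60287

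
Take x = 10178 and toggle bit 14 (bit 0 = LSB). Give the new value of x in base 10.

26562

x = 010011111000010
bit 14 is currently 0; toggle it via x ^ (1 << 14) = x ^ 16384
→ 110011111000010 = 26562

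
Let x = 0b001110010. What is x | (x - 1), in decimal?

115

x = 1110010 = 114
x - 1 = 1110001
OR    = 1110011 = 115
(x | (x - 1) sets all bits below the lowest set bit.)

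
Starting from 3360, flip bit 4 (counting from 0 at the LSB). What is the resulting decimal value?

3376

x = 110100100000
bit 4 is currently 0; toggle it via x ^ (1 << 4) = x ^ 16
→ 110100110000 = 3376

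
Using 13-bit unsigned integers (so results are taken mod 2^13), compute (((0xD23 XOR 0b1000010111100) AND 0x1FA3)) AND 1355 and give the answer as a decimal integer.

0xD23 = 0110100100011
0b1000010111100 = 1000010111100
→ XOR → 1110110011111 = 7583
0x1FA3 = 1111110100011
→ AND → 1110110000011 = 7555
1355 = 0010101001011
→ AND → 0010100000011 = 1283

1283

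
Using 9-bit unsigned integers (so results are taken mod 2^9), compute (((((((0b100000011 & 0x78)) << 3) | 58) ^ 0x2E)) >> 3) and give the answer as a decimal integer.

0b100000011 = 100000011
0x78 = 001111000
→ & → 000000000 = 0
→ << 3 (mod 2^9) → 000000000 = 0
58 = 000111010
→ | → 000111010 = 58
0x2E = 000101110
→ ^ → 000010100 = 20
→ >> 3 → 000000010 = 2

2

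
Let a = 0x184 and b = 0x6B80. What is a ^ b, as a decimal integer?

27140

0x184 = 000000110000100
0x6B80 = 110101110000000
XOR → 110101000000100 = 27140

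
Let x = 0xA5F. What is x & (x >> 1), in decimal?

15

x = 101001011111 = 2655
x>>1 = 010100101111
AND  = 000000001111 = 15
(x & (x >> 1) has a 1 wherever x has two consecutive 1 bits.)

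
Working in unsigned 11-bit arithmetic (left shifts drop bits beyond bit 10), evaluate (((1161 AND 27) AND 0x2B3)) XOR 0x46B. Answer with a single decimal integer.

1130

1161 = 10010001001
27 = 00000011011
→ AND → 00000001001 = 9
0x2B3 = 01010110011
→ AND → 00000000001 = 1
0x46B = 10001101011
→ XOR → 10001101010 = 1130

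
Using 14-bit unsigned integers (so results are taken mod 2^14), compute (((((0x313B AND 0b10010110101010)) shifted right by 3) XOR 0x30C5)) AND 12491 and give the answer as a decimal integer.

0x313B = 11000100111011
0b10010110101010 = 10010110101010
→ AND → 10000100101010 = 8490
→ shifted right by 3 → 00010000100101 = 1061
0x30C5 = 11000011000101
→ XOR → 11010011100000 = 13536
12491 = 11000011001011
→ AND → 11000011000000 = 12480

12480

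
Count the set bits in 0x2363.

0x2363 = 10001101100011
Count the 1s: 1 + 1 + 1 + 1 + 1 + 1 + 1 = 7

7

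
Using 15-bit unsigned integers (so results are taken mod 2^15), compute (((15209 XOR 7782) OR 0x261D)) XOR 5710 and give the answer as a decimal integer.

15209 = 011101101101001
7782 = 001111001100110
→ XOR → 010010100001111 = 9487
0x261D = 010011000011101
→ OR → 010011100011111 = 10015
5710 = 001011001001110
→ XOR → 011000101010001 = 12625

12625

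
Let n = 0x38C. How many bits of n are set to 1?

5

0x38C = 1110001100
Count the 1s: 1 + 1 + 1 + 1 + 1 = 5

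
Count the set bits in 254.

254 = 11111110
Count the 1s: 1 + 1 + 1 + 1 + 1 + 1 + 1 = 7

7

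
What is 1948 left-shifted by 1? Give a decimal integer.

1948 = 011110011100
shift left by 1 → 111100111000 = 3896
(equivalently, 1948 × 2^1 = 1948 × 2)

3896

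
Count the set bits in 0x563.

6

0x563 = 10101100011
Count the 1s: 1 + 1 + 1 + 1 + 1 + 1 = 6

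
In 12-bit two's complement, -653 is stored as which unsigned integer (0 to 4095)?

653 in 12 bits: 001010001101
Invert: 110101110010
Add 1:  110101110011 = 3443
(Check: 2^12 - 653 = 4096 - 653 = 3443.)

3443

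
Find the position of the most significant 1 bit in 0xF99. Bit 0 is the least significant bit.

0xF99 = 111110011001
The topmost 1 is at position 11 (since 2^11 = 2048 ≤ 3993 < 4096).

11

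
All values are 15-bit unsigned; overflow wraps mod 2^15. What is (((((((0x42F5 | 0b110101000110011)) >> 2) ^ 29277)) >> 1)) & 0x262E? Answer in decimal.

9248

0x42F5 = 100001011110101
0b110101000110011 = 110101000110011
→ | → 110101011110111 = 27383
→ >> 2 → 001101010111101 = 6845
29277 = 111001001011101
→ ^ → 110100011100000 = 26848
→ >> 1 → 011010001110000 = 13424
0x262E = 010011000101110
→ & → 010010000100000 = 9248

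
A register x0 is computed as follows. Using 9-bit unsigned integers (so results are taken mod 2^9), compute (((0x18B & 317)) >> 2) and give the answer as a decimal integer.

0x18B = 110001011
317 = 100111101
→ & → 100001001 = 265
→ >> 2 → 001000010 = 66

66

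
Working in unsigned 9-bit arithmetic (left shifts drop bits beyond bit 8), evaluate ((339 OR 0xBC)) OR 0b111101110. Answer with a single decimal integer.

339 = 101010011
0xBC = 010111100
→ OR → 111111111 = 511
0b111101110 = 111101110
→ OR → 111111111 = 511

511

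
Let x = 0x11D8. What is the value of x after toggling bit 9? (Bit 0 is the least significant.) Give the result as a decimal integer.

5080

x = 01000111011000
bit 9 is currently 0; toggle it via x ^ (1 << 9) = x ^ 512
→ 01001111011000 = 5080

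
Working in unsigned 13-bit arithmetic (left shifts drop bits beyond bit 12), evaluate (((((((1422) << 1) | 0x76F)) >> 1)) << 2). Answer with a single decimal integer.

7932

1422 = 0010110001110
→ << 1 (mod 2^13) → 0101100011100 = 2844
0x76F = 0011101101111
→ | → 0111101111111 = 3967
→ >> 1 → 0011110111111 = 1983
→ << 2 (mod 2^13) → 1111011111100 = 7932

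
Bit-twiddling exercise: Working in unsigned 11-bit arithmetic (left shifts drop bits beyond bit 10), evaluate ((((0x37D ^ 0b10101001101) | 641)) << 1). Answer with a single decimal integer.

0x37D = 01101111101
0b10101001101 = 10101001101
→ ^ → 11000110000 = 1584
641 = 01010000001
→ | → 11010110001 = 1713
→ << 1 (mod 2^11) → 10101100010 = 1378

1378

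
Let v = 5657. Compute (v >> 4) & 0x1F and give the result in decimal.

1

v = 1011000011001
Shift right by 4: 101100001
Mask low 5 bits: 00001 = 1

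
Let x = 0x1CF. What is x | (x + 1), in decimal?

x = 111001111 = 463
x + 1 = 111010000
OR    = 111011111 = 479
(x | (x + 1) sets the lowest cleared bit.)

479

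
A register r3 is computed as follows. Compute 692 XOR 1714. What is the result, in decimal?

1030

692 = 01010110100
1714 = 11010110010
XOR → 10000000110 = 1030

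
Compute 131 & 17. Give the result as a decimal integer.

1

131 = 10000011
17 = 00010001
AND → 00000001 = 1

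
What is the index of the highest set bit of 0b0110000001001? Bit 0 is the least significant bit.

0b0110000001001 = 110000001001
The topmost 1 is at position 11 (since 2^11 = 2048 ≤ 3081 < 4096).

11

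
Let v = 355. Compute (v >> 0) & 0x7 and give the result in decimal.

v = 00101100011
Shift right by 0: 00101100011
Mask low 3 bits: 011 = 3

3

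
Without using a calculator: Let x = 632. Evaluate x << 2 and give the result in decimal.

632 = 001001111000
shift left by 2 → 100111100000 = 2528
(equivalently, 632 × 2^2 = 632 × 4)

2528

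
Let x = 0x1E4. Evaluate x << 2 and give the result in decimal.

1936

0x1E4 = 00111100100
shift left by 2 → 11110010000 = 1936
(equivalently, 484 × 2^2 = 484 × 4)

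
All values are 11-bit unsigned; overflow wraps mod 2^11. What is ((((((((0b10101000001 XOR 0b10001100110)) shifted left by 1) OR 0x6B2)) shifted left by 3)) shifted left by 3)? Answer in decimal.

0b10101000001 = 10101000001
0b10001100110 = 10001100110
→ XOR → 00100100111 = 295
→ shifted left by 1 (mod 2^11) → 01001001110 = 590
0x6B2 = 11010110010
→ OR → 11011111110 = 1790
→ shifted left by 3 (mod 2^11) → 11111110000 = 2032
→ shifted left by 3 (mod 2^11) → 11110000000 = 1920

1920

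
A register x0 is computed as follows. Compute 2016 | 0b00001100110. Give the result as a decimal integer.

2016 = 11111100000
b = 00001100110
 OR → 11111100110 = 2022

2022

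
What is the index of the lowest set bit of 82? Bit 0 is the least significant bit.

1

82 = 1010010
Trailing zeros: 1, so the lowest set bit is bit 1 (value 2).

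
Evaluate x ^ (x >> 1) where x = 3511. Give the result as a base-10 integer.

2924

x = 110110110111 = 3511
x>>1 = 011011011011
XOR  = 101101101100 = 2924
(x ^ (x >> 1) gives the standard binary-reflected Gray code of x.)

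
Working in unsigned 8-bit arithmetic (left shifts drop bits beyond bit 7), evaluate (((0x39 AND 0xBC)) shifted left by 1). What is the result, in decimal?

112

0x39 = 00111001
0xBC = 10111100
→ AND → 00111000 = 56
→ shifted left by 1 (mod 2^8) → 01110000 = 112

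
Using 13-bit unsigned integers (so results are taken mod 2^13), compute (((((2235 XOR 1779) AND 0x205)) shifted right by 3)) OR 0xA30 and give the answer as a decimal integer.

2672

2235 = 0100010111011
1779 = 0011011110011
→ XOR → 0111001001000 = 3656
0x205 = 0001000000101
→ AND → 0001000000000 = 512
→ shifted right by 3 → 0000001000000 = 64
0xA30 = 0101000110000
→ OR → 0101001110000 = 2672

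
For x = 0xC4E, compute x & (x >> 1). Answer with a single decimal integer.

x = 110001001110 = 3150
x>>1 = 011000100111
AND  = 010000000110 = 1030
(x & (x >> 1) has a 1 wherever x has two consecutive 1 bits.)

1030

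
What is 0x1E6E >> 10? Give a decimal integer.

0x1E6E = 1111001101110
shift right by 10 → 0000000000111 = 7
(equivalently, floor(7790 / 1024))

7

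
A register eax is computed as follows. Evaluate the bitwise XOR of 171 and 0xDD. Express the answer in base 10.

171 = 10101011
0xDD = 11011101
XOR → 01110110 = 118

118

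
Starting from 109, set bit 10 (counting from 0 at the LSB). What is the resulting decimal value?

x = 00001101101
bit 10 is currently 0; set it via x | (1 << 10) = x | 1024
→ 10001101101 = 1133

1133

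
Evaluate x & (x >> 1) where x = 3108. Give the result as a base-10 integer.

x = 110000100100 = 3108
x>>1 = 011000010010
AND  = 010000000000 = 1024
(x & (x >> 1) has a 1 wherever x has two consecutive 1 bits.)

1024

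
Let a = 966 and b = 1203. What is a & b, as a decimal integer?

966 = 01111000110
1203 = 10010110011
AND → 00010000010 = 130

130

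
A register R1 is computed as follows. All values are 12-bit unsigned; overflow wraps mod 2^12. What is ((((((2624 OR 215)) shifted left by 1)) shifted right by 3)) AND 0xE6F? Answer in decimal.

2624 = 101001000000
215 = 000011010111
→ OR → 101011010111 = 2775
→ shifted left by 1 (mod 2^12) → 010110101110 = 1454
→ shifted right by 3 → 000010110101 = 181
0xE6F = 111001101111
→ AND → 000000100101 = 37

37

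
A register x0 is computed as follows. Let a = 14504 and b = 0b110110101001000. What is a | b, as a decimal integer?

14504 = 011100010101000
b = 110110101001000
 OR → 111110111101000 = 32232

32232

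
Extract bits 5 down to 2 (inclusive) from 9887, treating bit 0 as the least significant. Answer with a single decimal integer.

7

v = 10011010011111
Shift right by 2: 100110100111
Mask low 4 bits: 0111 = 7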